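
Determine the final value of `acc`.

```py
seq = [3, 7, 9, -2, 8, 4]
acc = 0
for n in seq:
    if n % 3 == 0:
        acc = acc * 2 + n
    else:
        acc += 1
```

20

n=3: %3==0, acc = 0*2+3 = 3
n=7: not %3==0, acc = 3+1 = 4
n=9: %3==0, acc = 4*2+9 = 17
n=-2: not %3==0, acc = 17+1 = 18
n=8: not %3==0, acc = 18+1 = 19
n=4: not %3==0, acc = 19+1 = 20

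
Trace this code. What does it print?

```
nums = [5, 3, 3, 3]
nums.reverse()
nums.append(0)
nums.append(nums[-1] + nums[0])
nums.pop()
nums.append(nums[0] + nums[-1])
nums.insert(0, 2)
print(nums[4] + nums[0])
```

7

reverse → [3, 3, 3, 5]
append 0 → [3, 3, 3, 5, 0]
append nums[-1]+nums[0] = 0+3 = 3 → [3, 3, 3, 5, 0, 3]
pop() removes 3 → [3, 3, 3, 5, 0]
append nums[0]+nums[-1] = 3+0 = 3 → [3, 3, 3, 5, 0, 3]
insert 2 at 0 → [2, 3, 3, 3, 5, 0, 3]
nums[4]+nums[0] = 5+2 = 7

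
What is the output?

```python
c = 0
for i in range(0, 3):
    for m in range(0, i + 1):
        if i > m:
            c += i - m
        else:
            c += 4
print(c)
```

i=0,m=0: not 0>0, c = 0+4 = 4
i=1,m=0: 1>0, c = 4+1 = 5
i=1,m=1: not 1>1, c = 5+4 = 9
i=2,m=0: 2>0, c = 9+2 = 11
i=2,m=1: 2>1, c = 11+1 = 12
i=2,m=2: not 2>2, c = 12+4 = 16

16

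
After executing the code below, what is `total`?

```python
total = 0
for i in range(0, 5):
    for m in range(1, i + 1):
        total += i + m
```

i=1,m=1: total = 0+2 = 2
i=2,m=1: total = 2+3 = 5
i=2,m=2: total = 5+4 = 9
i=3,m=1: total = 9+4 = 13
i=3,m=2: total = 13+5 = 18
i=3,m=3: total = 18+6 = 24
i=4,m=1: total = 24+5 = 29
i=4,m=2: total = 29+6 = 35
i=4,m=3: total = 35+7 = 42
i=4,m=4: total = 42+8 = 50

50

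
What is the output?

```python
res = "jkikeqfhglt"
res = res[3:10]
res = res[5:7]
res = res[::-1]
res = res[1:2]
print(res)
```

g

slice [3:10] → 'keqfhgl'
slice [5:7] → 'gl'
reverse → 'lg'
slice [1:2] → 'g'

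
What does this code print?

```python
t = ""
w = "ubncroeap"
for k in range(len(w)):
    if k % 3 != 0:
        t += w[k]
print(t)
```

k=0: skip
k=1: add 'b' → 'b'
k=2: add 'n' → 'bn'
k=3: skip
k=4: add 'r' → 'bnr'
k=5: add 'o' → 'bnro'
k=6: skip
k=7: add 'a' → 'bnroa'
k=8: add 'p' → 'bnroap'

bnroap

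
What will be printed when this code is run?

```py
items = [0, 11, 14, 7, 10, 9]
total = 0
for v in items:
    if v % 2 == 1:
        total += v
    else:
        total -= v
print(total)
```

3

v=0: not odd, total = 0-0 = 0
v=11: odd, total = 0+11 = 11
v=14: not odd, total = 11-14 = -3
v=7: odd, total = (-3)+7 = 4
v=10: not odd, total = 4-10 = -6
v=9: odd, total = (-6)+9 = 3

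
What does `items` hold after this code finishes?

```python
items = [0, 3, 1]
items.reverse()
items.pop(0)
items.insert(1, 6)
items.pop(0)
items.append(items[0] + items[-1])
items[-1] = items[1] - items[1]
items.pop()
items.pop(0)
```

reverse → [1, 3, 0]
pop(0) removes 1 → [3, 0]
insert 6 at 1 → [3, 6, 0]
pop(0) removes 3 → [6, 0]
append items[0]+items[-1] = 6+0 = 6 → [6, 0, 6]
items[-1] = items[1]-items[1] = 0-0 = 0 → [6, 0, 0]
pop() removes 0 → [6, 0]
pop(0) removes 6 → [0]

[0]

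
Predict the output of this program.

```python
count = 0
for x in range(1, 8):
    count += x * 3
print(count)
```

x=1: count = 0+1*3 = 3
x=2: count = 3+2*3 = 9
x=3: count = 9+3*3 = 18
x=4: count = 18+4*3 = 30
x=5: count = 30+5*3 = 45
x=6: count = 45+6*3 = 63
x=7: count = 63+7*3 = 84

84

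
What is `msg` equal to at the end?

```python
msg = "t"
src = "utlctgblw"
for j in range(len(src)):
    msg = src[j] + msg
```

j=0: prepend 'u' → 'ut'
j=1: prepend 't' → 'tut'
j=2: prepend 'l' → 'ltut'
j=3: prepend 'c' → 'cltut'
j=4: prepend 't' → 'tcltut'
j=5: prepend 'g' → 'gtcltut'
j=6: prepend 'b' → 'bgtcltut'
j=7: prepend 'l' → 'lbgtcltut'
j=8: prepend 'w' → 'wlbgtcltut'

'wlbgtcltut'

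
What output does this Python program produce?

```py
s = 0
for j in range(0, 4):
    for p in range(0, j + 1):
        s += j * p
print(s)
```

j=0,p=0: s = 0+0 = 0
j=1,p=0: s = 0+0 = 0
j=1,p=1: s = 0+1 = 1
j=2,p=0: s = 1+0 = 1
j=2,p=1: s = 1+2 = 3
j=2,p=2: s = 3+4 = 7
j=3,p=0: s = 7+0 = 7
j=3,p=1: s = 7+3 = 10
j=3,p=2: s = 10+6 = 16
j=3,p=3: s = 16+9 = 25

25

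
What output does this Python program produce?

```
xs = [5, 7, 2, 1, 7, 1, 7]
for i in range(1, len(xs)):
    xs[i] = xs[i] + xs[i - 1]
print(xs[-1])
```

30

i=1: xs[1] = 7+5 = 12 → [5, 12, 2, 1, 7, 1, 7]
i=2: xs[2] = 2+12 = 14 → [5, 12, 14, 1, 7, 1, 7]
i=3: xs[3] = 1+14 = 15 → [5, 12, 14, 15, 7, 1, 7]
i=4: xs[4] = 7+15 = 22 → [5, 12, 14, 15, 22, 1, 7]
i=5: xs[5] = 1+22 = 23 → [5, 12, 14, 15, 22, 23, 7]
i=6: xs[6] = 7+23 = 30 → [5, 12, 14, 15, 22, 23, 30]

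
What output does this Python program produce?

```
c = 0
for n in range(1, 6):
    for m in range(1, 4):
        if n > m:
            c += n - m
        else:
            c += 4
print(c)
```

43

n=1,m=1: not 1>1, c = 0+4 = 4
n=1,m=2: not 1>2, c = 4+4 = 8
n=1,m=3: not 1>3, c = 8+4 = 12
n=2,m=1: 2>1, c = 12+1 = 13
n=2,m=2: not 2>2, c = 13+4 = 17
n=2,m=3: not 2>3, c = 17+4 = 21
n=3,m=1: 3>1, c = 21+2 = 23
n=3,m=2: 3>2, c = 23+1 = 24
n=3,m=3: not 3>3, c = 24+4 = 28
n=4,m=1: 4>1, c = 28+3 = 31
n=4,m=2: 4>2, c = 31+2 = 33
n=4,m=3: 4>3, c = 33+1 = 34
n=5,m=1: 5>1, c = 34+4 = 38
n=5,m=2: 5>2, c = 38+3 = 41
n=5,m=3: 5>3, c = 41+2 = 43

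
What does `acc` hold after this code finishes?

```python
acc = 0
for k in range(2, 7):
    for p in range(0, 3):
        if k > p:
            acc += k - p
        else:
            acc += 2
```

47

k=2,p=0: 2>0, acc = 0+2 = 2
k=2,p=1: 2>1, acc = 2+1 = 3
k=2,p=2: not 2>2, acc = 3+2 = 5
k=3,p=0: 3>0, acc = 5+3 = 8
k=3,p=1: 3>1, acc = 8+2 = 10
k=3,p=2: 3>2, acc = 10+1 = 11
k=4,p=0: 4>0, acc = 11+4 = 15
k=4,p=1: 4>1, acc = 15+3 = 18
k=4,p=2: 4>2, acc = 18+2 = 20
k=5,p=0: 5>0, acc = 20+5 = 25
k=5,p=1: 5>1, acc = 25+4 = 29
k=5,p=2: 5>2, acc = 29+3 = 32
k=6,p=0: 6>0, acc = 32+6 = 38
k=6,p=1: 6>1, acc = 38+5 = 43
k=6,p=2: 6>2, acc = 43+4 = 47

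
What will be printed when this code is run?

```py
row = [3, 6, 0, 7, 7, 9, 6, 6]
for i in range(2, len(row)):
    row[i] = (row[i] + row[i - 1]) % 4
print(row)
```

[3, 6, 2, 1, 0, 1, 3, 1]

i=2: row[2] = (0+6)%4 = 2 → [3, 6, 2, 7, 7, 9, 6, 6]
i=3: row[3] = (7+2)%4 = 1 → [3, 6, 2, 1, 7, 9, 6, 6]
i=4: row[4] = (7+1)%4 = 0 → [3, 6, 2, 1, 0, 9, 6, 6]
i=5: row[5] = (9+0)%4 = 1 → [3, 6, 2, 1, 0, 1, 6, 6]
i=6: row[6] = (6+1)%4 = 3 → [3, 6, 2, 1, 0, 1, 3, 6]
i=7: row[7] = (6+3)%4 = 1 → [3, 6, 2, 1, 0, 1, 3, 1]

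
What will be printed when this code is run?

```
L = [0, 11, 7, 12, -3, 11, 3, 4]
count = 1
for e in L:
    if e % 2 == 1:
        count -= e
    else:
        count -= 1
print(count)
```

e=0: not odd, count = 1-1 = 0
e=11: odd, count = 0-11 = -11
e=7: odd, count = (-11)-7 = -18
e=12: not odd, count = (-18)-1 = -19
e=-3: odd, count = (-19)-(-3) = -16
e=11: odd, count = (-16)-11 = -27
e=3: odd, count = (-27)-3 = -30
e=4: not odd, count = (-30)-1 = -31

-31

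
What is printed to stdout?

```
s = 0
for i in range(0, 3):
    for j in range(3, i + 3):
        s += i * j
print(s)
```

i=1,j=3: s = 0+3 = 3
i=2,j=3: s = 3+6 = 9
i=2,j=4: s = 9+8 = 17

17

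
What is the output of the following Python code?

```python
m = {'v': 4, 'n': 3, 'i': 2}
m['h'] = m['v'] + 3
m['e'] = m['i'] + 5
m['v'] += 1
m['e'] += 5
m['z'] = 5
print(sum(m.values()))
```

34

m['h'] = m['v']+3 = 7 → {'v': 4, 'n': 3, 'i': 2, 'h': 7}
m['e'] = m['i']+5 = 7 → {'v': 4, 'n': 3, 'i': 2, 'h': 7, 'e': 7}
m['v'] = 4+1 = 5 → {'v': 5, 'n': 3, 'i': 2, 'h': 7, 'e': 7}
m['e'] = 7+5 = 12 → {'v': 5, 'n': 3, 'i': 2, 'h': 7, 'e': 12}
m['z'] = 5 → {'v': 5, 'n': 3, 'i': 2, 'h': 7, 'e': 12, 'z': 5}
sum of values = 34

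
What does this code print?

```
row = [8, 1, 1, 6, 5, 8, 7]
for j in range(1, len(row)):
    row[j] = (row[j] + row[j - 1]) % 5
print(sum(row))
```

j=1: row[1] = (1+8)%5 = 4 → [8, 4, 1, 6, 5, 8, 7]
j=2: row[2] = (1+4)%5 = 0 → [8, 4, 0, 6, 5, 8, 7]
j=3: row[3] = (6+0)%5 = 1 → [8, 4, 0, 1, 5, 8, 7]
j=4: row[4] = (5+1)%5 = 1 → [8, 4, 0, 1, 1, 8, 7]
j=5: row[5] = (8+1)%5 = 4 → [8, 4, 0, 1, 1, 4, 7]
j=6: row[6] = (7+4)%5 = 1 → [8, 4, 0, 1, 1, 4, 1]
sum = 19

19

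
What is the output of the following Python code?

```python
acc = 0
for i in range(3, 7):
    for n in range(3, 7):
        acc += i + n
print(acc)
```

144

i=3,n=3: acc = 0+6 = 6
i=3,n=4: acc = 6+7 = 13
i=3,n=5: acc = 13+8 = 21
i=3,n=6: acc = 21+9 = 30
i=4,n=3: acc = 30+7 = 37
i=4,n=4: acc = 37+8 = 45
i=4,n=5: acc = 45+9 = 54
i=4,n=6: acc = 54+10 = 64
i=5,n=3: acc = 64+8 = 72
i=5,n=4: acc = 72+9 = 81
i=5,n=5: acc = 81+10 = 91
i=5,n=6: acc = 91+11 = 102
i=6,n=3: acc = 102+9 = 111
i=6,n=4: acc = 111+10 = 121
i=6,n=5: acc = 121+11 = 132
i=6,n=6: acc = 132+12 = 144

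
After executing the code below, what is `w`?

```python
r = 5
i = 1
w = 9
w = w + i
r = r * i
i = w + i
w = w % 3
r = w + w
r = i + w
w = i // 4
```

2

w = 9+1 = 10
r = 5*1 = 5
i = 10+1 = 11
w = 10%3 = 1
r = 1+1 = 2
r = 11+1 = 12
w = 11//4 = 2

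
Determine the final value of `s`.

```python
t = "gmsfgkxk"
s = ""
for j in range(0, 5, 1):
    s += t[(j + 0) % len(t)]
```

'gmsfg'

j=0: add t[0]='g' → 'g'
j=1: add t[1]='m' → 'gm'
j=2: add t[2]='s' → 'gms'
j=3: add t[3]='f' → 'gmsf'
j=4: add t[4]='g' → 'gmsfg'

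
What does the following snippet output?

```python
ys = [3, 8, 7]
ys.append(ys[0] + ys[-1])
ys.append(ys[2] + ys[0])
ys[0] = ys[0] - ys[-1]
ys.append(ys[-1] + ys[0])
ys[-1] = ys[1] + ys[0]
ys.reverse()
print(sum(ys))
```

29

append ys[0]+ys[-1] = 3+7 = 10 → [3, 8, 7, 10]
append ys[2]+ys[0] = 7+3 = 10 → [3, 8, 7, 10, 10]
ys[0] = ys[0]-ys[-1] = 3-10 = -7 → [-7, 8, 7, 10, 10]
append ys[-1]+ys[0] = 10+(-7) = 3 → [-7, 8, 7, 10, 10, 3]
ys[-1] = ys[1]+ys[0] = 8+(-7) = 1 → [-7, 8, 7, 10, 10, 1]
reverse → [1, 10, 10, 7, 8, -7]
sum = 29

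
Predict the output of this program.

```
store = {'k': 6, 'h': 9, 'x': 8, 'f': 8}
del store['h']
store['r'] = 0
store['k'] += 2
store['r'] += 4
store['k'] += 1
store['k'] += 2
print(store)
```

del 'h' → {'k': 6, 'x': 8, 'f': 8}
store['r'] = 0 → {'k': 6, 'x': 8, 'f': 8, 'r': 0}
store['k'] = 6+2 = 8 → {'k': 8, 'x': 8, 'f': 8, 'r': 0}
store['r'] = 0+4 = 4 → {'k': 8, 'x': 8, 'f': 8, 'r': 4}
store['k'] = 8+1 = 9 → {'k': 9, 'x': 8, 'f': 8, 'r': 4}
store['k'] = 9+2 = 11 → {'k': 11, 'x': 8, 'f': 8, 'r': 4}

{'k': 11, 'x': 8, 'f': 8, 'r': 4}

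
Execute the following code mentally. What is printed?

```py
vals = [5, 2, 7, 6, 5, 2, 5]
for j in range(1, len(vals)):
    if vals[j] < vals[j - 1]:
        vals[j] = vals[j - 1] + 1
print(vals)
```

[5, 6, 7, 8, 9, 10, 11]

j=1: 2<5, vals[1] = 5+1 = 6 → [5, 6, 7, 6, 5, 2, 5]
j=2: 7>=6, unchanged → [5, 6, 7, 6, 5, 2, 5]
j=3: 6<7, vals[3] = 7+1 = 8 → [5, 6, 7, 8, 5, 2, 5]
j=4: 5<8, vals[4] = 8+1 = 9 → [5, 6, 7, 8, 9, 2, 5]
j=5: 2<9, vals[5] = 9+1 = 10 → [5, 6, 7, 8, 9, 10, 5]
j=6: 5<10, vals[6] = 10+1 = 11 → [5, 6, 7, 8, 9, 10, 11]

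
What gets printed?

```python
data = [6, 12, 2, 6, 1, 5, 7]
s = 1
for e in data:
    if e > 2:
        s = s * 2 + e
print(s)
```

e=6: >2, s = 1*2+6 = 8
e=12: >2, s = 8*2+12 = 28
e=2: not >2
e=6: >2, s = 28*2+6 = 62
e=1: not >2
e=5: >2, s = 62*2+5 = 129
e=7: >2, s = 129*2+7 = 265

265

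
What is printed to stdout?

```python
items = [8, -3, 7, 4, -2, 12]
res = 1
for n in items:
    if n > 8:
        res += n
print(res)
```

13

n=8: not >8
n=-3: not >8
n=7: not >8
n=4: not >8
n=-2: not >8
n=12: >8, res = 1+12 = 13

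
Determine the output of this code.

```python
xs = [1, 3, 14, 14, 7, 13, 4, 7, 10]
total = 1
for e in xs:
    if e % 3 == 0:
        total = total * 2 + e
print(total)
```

5

e=1: not %3==0
e=3: %3==0, total = 1*2+3 = 5
e=14: not %3==0
e=14: not %3==0
e=7: not %3==0
e=13: not %3==0
e=4: not %3==0
e=7: not %3==0
e=10: not %3==0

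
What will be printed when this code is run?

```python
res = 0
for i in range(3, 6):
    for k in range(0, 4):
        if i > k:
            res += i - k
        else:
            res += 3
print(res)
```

i=3,k=0: 3>0, res = 0+3 = 3
i=3,k=1: 3>1, res = 3+2 = 5
i=3,k=2: 3>2, res = 5+1 = 6
i=3,k=3: not 3>3, res = 6+3 = 9
i=4,k=0: 4>0, res = 9+4 = 13
i=4,k=1: 4>1, res = 13+3 = 16
i=4,k=2: 4>2, res = 16+2 = 18
i=4,k=3: 4>3, res = 18+1 = 19
i=5,k=0: 5>0, res = 19+5 = 24
i=5,k=1: 5>1, res = 24+4 = 28
i=5,k=2: 5>2, res = 28+3 = 31
i=5,k=3: 5>3, res = 31+2 = 33

33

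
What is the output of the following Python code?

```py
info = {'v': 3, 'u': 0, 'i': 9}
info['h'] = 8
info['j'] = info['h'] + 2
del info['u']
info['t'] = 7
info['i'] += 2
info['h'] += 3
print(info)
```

{'v': 3, 'i': 11, 'h': 11, 'j': 10, 't': 7}

info['h'] = 8 → {'v': 3, 'u': 0, 'i': 9, 'h': 8}
info['j'] = info['h']+2 = 10 → {'v': 3, 'u': 0, 'i': 9, 'h': 8, 'j': 10}
del 'u' → {'v': 3, 'i': 9, 'h': 8, 'j': 10}
info['t'] = 7 → {'v': 3, 'i': 9, 'h': 8, 'j': 10, 't': 7}
info['i'] = 9+2 = 11 → {'v': 3, 'i': 11, 'h': 8, 'j': 10, 't': 7}
info['h'] = 8+3 = 11 → {'v': 3, 'i': 11, 'h': 11, 'j': 10, 't': 7}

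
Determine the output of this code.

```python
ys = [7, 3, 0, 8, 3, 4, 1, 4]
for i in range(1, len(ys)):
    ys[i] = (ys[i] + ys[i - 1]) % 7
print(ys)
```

i=1: ys[1] = (3+7)%7 = 3 → [7, 3, 0, 8, 3, 4, 1, 4]
i=2: ys[2] = (0+3)%7 = 3 → [7, 3, 3, 8, 3, 4, 1, 4]
i=3: ys[3] = (8+3)%7 = 4 → [7, 3, 3, 4, 3, 4, 1, 4]
i=4: ys[4] = (3+4)%7 = 0 → [7, 3, 3, 4, 0, 4, 1, 4]
i=5: ys[5] = (4+0)%7 = 4 → [7, 3, 3, 4, 0, 4, 1, 4]
i=6: ys[6] = (1+4)%7 = 5 → [7, 3, 3, 4, 0, 4, 5, 4]
i=7: ys[7] = (4+5)%7 = 2 → [7, 3, 3, 4, 0, 4, 5, 2]

[7, 3, 3, 4, 0, 4, 5, 2]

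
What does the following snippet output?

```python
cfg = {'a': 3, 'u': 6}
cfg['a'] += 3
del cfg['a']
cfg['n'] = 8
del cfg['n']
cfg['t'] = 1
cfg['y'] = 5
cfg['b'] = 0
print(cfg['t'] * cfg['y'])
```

cfg['a'] = 3+3 = 6 → {'a': 6, 'u': 6}
del 'a' → {'u': 6}
cfg['n'] = 8 → {'u': 6, 'n': 8}
del 'n' → {'u': 6}
cfg['t'] = 1 → {'u': 6, 't': 1}
cfg['y'] = 5 → {'u': 6, 't': 1, 'y': 5}
cfg['b'] = 0 → {'u': 6, 't': 1, 'y': 5, 'b': 0}
cfg['t']*cfg['y'] = 1*5 = 5

5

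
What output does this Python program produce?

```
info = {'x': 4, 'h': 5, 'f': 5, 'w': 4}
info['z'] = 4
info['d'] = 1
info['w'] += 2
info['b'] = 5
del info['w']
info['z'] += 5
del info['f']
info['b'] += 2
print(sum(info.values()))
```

info['z'] = 4 → {'x': 4, 'h': 5, 'f': 5, 'w': 4, 'z': 4}
info['d'] = 1 → {'x': 4, 'h': 5, 'f': 5, 'w': 4, 'z': 4, 'd': 1}
info['w'] = 4+2 = 6 → {'x': 4, 'h': 5, 'f': 5, 'w': 6, 'z': 4, 'd': 1}
info['b'] = 5 → {'x': 4, 'h': 5, 'f': 5, 'w': 6, 'z': 4, 'd': 1, 'b': 5}
del 'w' → {'x': 4, 'h': 5, 'f': 5, 'z': 4, 'd': 1, 'b': 5}
info['z'] = 4+5 = 9 → {'x': 4, 'h': 5, 'f': 5, 'z': 9, 'd': 1, 'b': 5}
del 'f' → {'x': 4, 'h': 5, 'z': 9, 'd': 1, 'b': 5}
info['b'] = 5+2 = 7 → {'x': 4, 'h': 5, 'z': 9, 'd': 1, 'b': 7}
sum of values = 26

26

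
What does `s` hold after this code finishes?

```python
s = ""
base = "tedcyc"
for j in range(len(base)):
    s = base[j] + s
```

'cycdet'

j=0: prepend 't' → 't'
j=1: prepend 'e' → 'et'
j=2: prepend 'd' → 'det'
j=3: prepend 'c' → 'cdet'
j=4: prepend 'y' → 'ycdet'
j=5: prepend 'c' → 'cycdet'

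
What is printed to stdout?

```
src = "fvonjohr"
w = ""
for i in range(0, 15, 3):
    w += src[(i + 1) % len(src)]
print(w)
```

vjroo

i=0: add src[1]='v' → 'v'
i=3: add src[4]='j' → 'vj'
i=6: add src[7]='r' → 'vjr'
i=9: add src[2]='o' → 'vjro'
i=12: add src[5]='o' → 'vjroo'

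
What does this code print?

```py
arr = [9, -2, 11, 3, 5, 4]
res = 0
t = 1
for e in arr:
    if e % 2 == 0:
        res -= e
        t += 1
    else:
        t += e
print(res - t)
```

e=9: not even; t=10
e=-2: even, res = 0-(-2) = 2; t=11
e=11: not even; t=22
e=3: not even; t=25
e=5: not even; t=30
e=4: even, res = 2-4 = -2; t=31
res-t = (-2)-31 = -33

-33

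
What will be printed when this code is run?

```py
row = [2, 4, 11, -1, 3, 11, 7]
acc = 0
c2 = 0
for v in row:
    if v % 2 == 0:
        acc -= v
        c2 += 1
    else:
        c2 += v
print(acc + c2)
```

27

v=2: even, acc = 0-2 = -2; c2=1
v=4: even, acc = (-2)-4 = -6; c2=2
v=11: not even; c2=13
v=-1: not even; c2=12
v=3: not even; c2=15
v=11: not even; c2=26
v=7: not even; c2=33
acc+c2 = (-6)+33 = 27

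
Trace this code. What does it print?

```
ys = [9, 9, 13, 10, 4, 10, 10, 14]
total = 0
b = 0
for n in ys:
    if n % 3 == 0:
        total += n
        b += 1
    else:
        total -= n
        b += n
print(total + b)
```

n=9: %3==0, total = 0+9 = 9; b=1
n=9: %3==0, total = 9+9 = 18; b=2
n=13: not %3==0, total = 18-13 = 5; b=15
n=10: not %3==0, total = 5-10 = -5; b=25
n=4: not %3==0, total = (-5)-4 = -9; b=29
n=10: not %3==0, total = (-9)-10 = -19; b=39
n=10: not %3==0, total = (-19)-10 = -29; b=49
n=14: not %3==0, total = (-29)-14 = -43; b=63
total+b = (-43)+63 = 20

20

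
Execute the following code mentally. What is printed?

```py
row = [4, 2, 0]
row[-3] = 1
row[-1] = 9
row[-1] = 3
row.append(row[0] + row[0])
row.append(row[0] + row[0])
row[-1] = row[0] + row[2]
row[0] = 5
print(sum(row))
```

16

row[-3] = 1 → [1, 2, 0]
row[-1] = 9 → [1, 2, 9]
row[-1] = 3 → [1, 2, 3]
append row[0]+row[0] = 1+1 = 2 → [1, 2, 3, 2]
append row[0]+row[0] = 1+1 = 2 → [1, 2, 3, 2, 2]
row[-1] = row[0]+row[2] = 1+3 = 4 → [1, 2, 3, 2, 4]
row[0] = 5 → [5, 2, 3, 2, 4]
sum = 16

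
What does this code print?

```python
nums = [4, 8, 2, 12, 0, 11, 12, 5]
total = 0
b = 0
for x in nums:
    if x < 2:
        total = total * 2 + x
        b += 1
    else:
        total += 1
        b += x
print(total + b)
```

66

x=4: not <2, total = 0+1 = 1; b=4
x=8: not <2, total = 1+1 = 2; b=12
x=2: not <2, total = 2+1 = 3; b=14
x=12: not <2, total = 3+1 = 4; b=26
x=0: <2, total = 4*2+0 = 8; b=27
x=11: not <2, total = 8+1 = 9; b=38
x=12: not <2, total = 9+1 = 10; b=50
x=5: not <2, total = 10+1 = 11; b=55
total+b = 11+55 = 66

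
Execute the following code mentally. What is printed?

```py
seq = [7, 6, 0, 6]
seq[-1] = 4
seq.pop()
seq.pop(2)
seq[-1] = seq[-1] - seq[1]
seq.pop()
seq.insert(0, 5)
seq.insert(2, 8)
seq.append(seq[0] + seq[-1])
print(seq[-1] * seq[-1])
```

seq[-1] = 4 → [7, 6, 0, 4]
pop() removes 4 → [7, 6, 0]
pop(2) removes 0 → [7, 6]
seq[-1] = seq[-1]-seq[1] = 6-6 = 0 → [7, 0]
pop() removes 0 → [7]
insert 5 at 0 → [5, 7]
insert 8 at 2 → [5, 7, 8]
append seq[0]+seq[-1] = 5+8 = 13 → [5, 7, 8, 13]
seq[-1]*seq[-1] = 13*13 = 169

169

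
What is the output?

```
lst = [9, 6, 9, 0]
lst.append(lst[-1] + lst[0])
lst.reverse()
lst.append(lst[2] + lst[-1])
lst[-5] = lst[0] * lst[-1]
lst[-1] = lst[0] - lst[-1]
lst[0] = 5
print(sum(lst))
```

182

append lst[-1]+lst[0] = 0+9 = 9 → [9, 6, 9, 0, 9]
reverse → [9, 0, 9, 6, 9]
append lst[2]+lst[-1] = 9+9 = 18 → [9, 0, 9, 6, 9, 18]
lst[-5] = lst[0]*lst[-1] = 9*18 = 162 → [9, 162, 9, 6, 9, 18]
lst[-1] = lst[0]-lst[-1] = 9-18 = -9 → [9, 162, 9, 6, 9, -9]
lst[0] = 5 → [5, 162, 9, 6, 9, -9]
sum = 182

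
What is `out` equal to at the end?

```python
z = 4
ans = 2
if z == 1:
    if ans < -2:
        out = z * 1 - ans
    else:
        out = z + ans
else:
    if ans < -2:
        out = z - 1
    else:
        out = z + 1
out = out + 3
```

z=4, ans=2
z == 1 is False; ans < -2 is False
→ out = z + 1 = 5
out = 5+3 = 8

8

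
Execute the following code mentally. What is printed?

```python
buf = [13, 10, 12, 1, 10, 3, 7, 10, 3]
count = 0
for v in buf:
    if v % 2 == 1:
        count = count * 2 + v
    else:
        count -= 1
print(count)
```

203

v=13: odd, count = 0*2+13 = 13
v=10: not odd, count = 13-1 = 12
v=12: not odd, count = 12-1 = 11
v=1: odd, count = 11*2+1 = 23
v=10: not odd, count = 23-1 = 22
v=3: odd, count = 22*2+3 = 47
v=7: odd, count = 47*2+7 = 101
v=10: not odd, count = 101-1 = 100
v=3: odd, count = 100*2+3 = 203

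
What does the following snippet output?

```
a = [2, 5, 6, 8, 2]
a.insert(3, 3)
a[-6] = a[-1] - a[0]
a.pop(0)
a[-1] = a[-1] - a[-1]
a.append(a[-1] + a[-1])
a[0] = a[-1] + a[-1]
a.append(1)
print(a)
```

[0, 6, 3, 8, 0, 0, 1]

insert 3 at 3 → [2, 5, 6, 3, 8, 2]
a[-6] = a[-1]-a[0] = 2-2 = 0 → [0, 5, 6, 3, 8, 2]
pop(0) removes 0 → [5, 6, 3, 8, 2]
a[-1] = a[-1]-a[-1] = 2-2 = 0 → [5, 6, 3, 8, 0]
append a[-1]+a[-1] = 0+0 = 0 → [5, 6, 3, 8, 0, 0]
a[0] = a[-1]+a[-1] = 0+0 = 0 → [0, 6, 3, 8, 0, 0]
append 1 → [0, 6, 3, 8, 0, 0, 1]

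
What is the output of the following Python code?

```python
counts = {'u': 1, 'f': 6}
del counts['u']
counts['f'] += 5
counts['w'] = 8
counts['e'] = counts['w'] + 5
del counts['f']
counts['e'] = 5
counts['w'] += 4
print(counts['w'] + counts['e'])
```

del 'u' → {'f': 6}
counts['f'] = 6+5 = 11 → {'f': 11}
counts['w'] = 8 → {'f': 11, 'w': 8}
counts['e'] = counts['w']+5 = 13 → {'f': 11, 'w': 8, 'e': 13}
del 'f' → {'w': 8, 'e': 13}
counts['e'] = 5 → {'w': 8, 'e': 5}
counts['w'] = 8+4 = 12 → {'w': 12, 'e': 5}
counts['w']+counts['e'] = 12+5 = 17

17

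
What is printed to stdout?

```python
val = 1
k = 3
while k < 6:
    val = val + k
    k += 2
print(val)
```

9

k=3: val = 1+3 = 4
k=5: val = 4+5 = 9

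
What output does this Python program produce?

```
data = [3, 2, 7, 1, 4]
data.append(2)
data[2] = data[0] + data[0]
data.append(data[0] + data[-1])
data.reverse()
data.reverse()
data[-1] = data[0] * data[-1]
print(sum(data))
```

append 2 → [3, 2, 7, 1, 4, 2]
data[2] = data[0]+data[0] = 3+3 = 6 → [3, 2, 6, 1, 4, 2]
append data[0]+data[-1] = 3+2 = 5 → [3, 2, 6, 1, 4, 2, 5]
reverse → [5, 2, 4, 1, 6, 2, 3]
reverse → [3, 2, 6, 1, 4, 2, 5]
data[-1] = data[0]*data[-1] = 3*5 = 15 → [3, 2, 6, 1, 4, 2, 15]
sum = 33

33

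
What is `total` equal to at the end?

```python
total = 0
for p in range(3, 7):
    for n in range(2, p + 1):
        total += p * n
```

241

p=3,n=2: total = 0+6 = 6
p=3,n=3: total = 6+9 = 15
p=4,n=2: total = 15+8 = 23
p=4,n=3: total = 23+12 = 35
p=4,n=4: total = 35+16 = 51
p=5,n=2: total = 51+10 = 61
p=5,n=3: total = 61+15 = 76
p=5,n=4: total = 76+20 = 96
p=5,n=5: total = 96+25 = 121
p=6,n=2: total = 121+12 = 133
p=6,n=3: total = 133+18 = 151
p=6,n=4: total = 151+24 = 175
p=6,n=5: total = 175+30 = 205
p=6,n=6: total = 205+36 = 241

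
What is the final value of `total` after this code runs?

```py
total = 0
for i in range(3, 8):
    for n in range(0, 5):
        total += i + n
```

i=3,n=0: total = 0+3 = 3
i=3,n=1: total = 3+4 = 7
i=3,n=2: total = 7+5 = 12
i=3,n=3: total = 12+6 = 18
i=3,n=4: total = 18+7 = 25
i=4,n=0: total = 25+4 = 29
i=4,n=1: total = 29+5 = 34
i=4,n=2: total = 34+6 = 40
i=4,n=3: total = 40+7 = 47
i=4,n=4: total = 47+8 = 55
i=5,n=0: total = 55+5 = 60
i=5,n=1: total = 60+6 = 66
i=5,n=2: total = 66+7 = 73
i=5,n=3: total = 73+8 = 81
i=5,n=4: total = 81+9 = 90
i=6,n=0: total = 90+6 = 96
i=6,n=1: total = 96+7 = 103
i=6,n=2: total = 103+8 = 111
i=6,n=3: total = 111+9 = 120
i=6,n=4: total = 120+10 = 130
i=7,n=0: total = 130+7 = 137
i=7,n=1: total = 137+8 = 145
i=7,n=2: total = 145+9 = 154
i=7,n=3: total = 154+10 = 164
i=7,n=4: total = 164+11 = 175

175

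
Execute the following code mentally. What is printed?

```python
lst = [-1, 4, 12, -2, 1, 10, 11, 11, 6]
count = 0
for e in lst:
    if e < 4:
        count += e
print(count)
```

-2

e=-1: <4, count = 0+(-1) = -1
e=4: not <4
e=12: not <4
e=-2: <4, count = (-1)+(-2) = -3
e=1: <4, count = (-3)+1 = -2
e=10: not <4
e=11: not <4
e=11: not <4
e=6: not <4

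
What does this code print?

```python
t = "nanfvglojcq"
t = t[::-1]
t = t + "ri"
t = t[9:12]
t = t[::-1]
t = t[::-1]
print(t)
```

anr

reverse → 'qcjolgvfnan'
+ 'ri' → 'qcjolgvfnanri'
slice [9:12] → 'anr'
reverse → 'rna'
reverse → 'anr'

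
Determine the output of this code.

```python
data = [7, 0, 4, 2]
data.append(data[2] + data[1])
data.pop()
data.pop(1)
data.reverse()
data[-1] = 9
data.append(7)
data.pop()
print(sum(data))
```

15

append data[2]+data[1] = 4+0 = 4 → [7, 0, 4, 2, 4]
pop() removes 4 → [7, 0, 4, 2]
pop(1) removes 0 → [7, 4, 2]
reverse → [2, 4, 7]
data[-1] = 9 → [2, 4, 9]
append 7 → [2, 4, 9, 7]
pop() removes 7 → [2, 4, 9]
sum = 15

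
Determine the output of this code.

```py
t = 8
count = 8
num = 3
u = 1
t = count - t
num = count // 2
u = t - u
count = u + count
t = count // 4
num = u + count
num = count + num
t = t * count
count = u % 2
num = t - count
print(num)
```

t = 8-8 = 0
num = 8//2 = 4
u = 0-1 = -1
count = (-1)+8 = 7
t = 7//4 = 1
num = (-1)+7 = 6
num = 7+6 = 13
t = 1*7 = 7
count = (-1)%2 = 1
num = 7-1 = 6

6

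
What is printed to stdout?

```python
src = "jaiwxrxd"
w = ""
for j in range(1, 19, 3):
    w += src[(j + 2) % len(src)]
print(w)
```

wxaxdi

j=1: add src[3]='w' → 'w'
j=4: add src[6]='x' → 'wx'
j=7: add src[1]='a' → 'wxa'
j=10: add src[4]='x' → 'wxax'
j=13: add src[7]='d' → 'wxaxd'
j=16: add src[2]='i' → 'wxaxdi'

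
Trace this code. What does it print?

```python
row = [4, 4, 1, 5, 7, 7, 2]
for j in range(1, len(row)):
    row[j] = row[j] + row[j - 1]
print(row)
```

[4, 8, 9, 14, 21, 28, 30]

j=1: row[1] = 4+4 = 8 → [4, 8, 1, 5, 7, 7, 2]
j=2: row[2] = 1+8 = 9 → [4, 8, 9, 5, 7, 7, 2]
j=3: row[3] = 5+9 = 14 → [4, 8, 9, 14, 7, 7, 2]
j=4: row[4] = 7+14 = 21 → [4, 8, 9, 14, 21, 7, 2]
j=5: row[5] = 7+21 = 28 → [4, 8, 9, 14, 21, 28, 2]
j=6: row[6] = 2+28 = 30 → [4, 8, 9, 14, 21, 28, 30]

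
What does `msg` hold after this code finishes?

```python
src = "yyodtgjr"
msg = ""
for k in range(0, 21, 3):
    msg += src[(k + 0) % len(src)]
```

'ydjytro'

k=0: add src[0]='y' → 'y'
k=3: add src[3]='d' → 'yd'
k=6: add src[6]='j' → 'ydj'
k=9: add src[1]='y' → 'ydjy'
k=12: add src[4]='t' → 'ydjyt'
k=15: add src[7]='r' → 'ydjytr'
k=18: add src[2]='o' → 'ydjytro'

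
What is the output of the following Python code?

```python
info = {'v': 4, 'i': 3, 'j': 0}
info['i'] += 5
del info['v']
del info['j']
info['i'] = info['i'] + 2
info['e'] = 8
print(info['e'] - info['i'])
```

info['i'] = 3+5 = 8 → {'v': 4, 'i': 8, 'j': 0}
del 'v' → {'i': 8, 'j': 0}
del 'j' → {'i': 8}
info['i'] = info['i']+2 = 10 → {'i': 10}
info['e'] = 8 → {'i': 10, 'e': 8}
info['e']-info['i'] = 8-10 = -2

-2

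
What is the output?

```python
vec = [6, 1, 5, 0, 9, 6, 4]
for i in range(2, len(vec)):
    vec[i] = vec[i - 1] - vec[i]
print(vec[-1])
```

i=2: vec[2] = 1-5 = -4 → [6, 1, -4, 0, 9, 6, 4]
i=3: vec[3] = (-4)-0 = -4 → [6, 1, -4, -4, 9, 6, 4]
i=4: vec[4] = (-4)-9 = -13 → [6, 1, -4, -4, -13, 6, 4]
i=5: vec[5] = (-13)-6 = -19 → [6, 1, -4, -4, -13, -19, 4]
i=6: vec[6] = (-19)-4 = -23 → [6, 1, -4, -4, -13, -19, -23]

-23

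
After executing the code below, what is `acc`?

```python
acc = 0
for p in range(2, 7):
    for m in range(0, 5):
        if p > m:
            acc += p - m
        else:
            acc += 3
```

72

p=2,m=0: 2>0, acc = 0+2 = 2
p=2,m=1: 2>1, acc = 2+1 = 3
p=2,m=2: not 2>2, acc = 3+3 = 6
p=2,m=3: not 2>3, acc = 6+3 = 9
p=2,m=4: not 2>4, acc = 9+3 = 12
p=3,m=0: 3>0, acc = 12+3 = 15
p=3,m=1: 3>1, acc = 15+2 = 17
p=3,m=2: 3>2, acc = 17+1 = 18
p=3,m=3: not 3>3, acc = 18+3 = 21
p=3,m=4: not 3>4, acc = 21+3 = 24
p=4,m=0: 4>0, acc = 24+4 = 28
p=4,m=1: 4>1, acc = 28+3 = 31
p=4,m=2: 4>2, acc = 31+2 = 33
p=4,m=3: 4>3, acc = 33+1 = 34
p=4,m=4: not 4>4, acc = 34+3 = 37
p=5,m=0: 5>0, acc = 37+5 = 42
p=5,m=1: 5>1, acc = 42+4 = 46
p=5,m=2: 5>2, acc = 46+3 = 49
p=5,m=3: 5>3, acc = 49+2 = 51
p=5,m=4: 5>4, acc = 51+1 = 52
p=6,m=0: 6>0, acc = 52+6 = 58
p=6,m=1: 6>1, acc = 58+5 = 63
p=6,m=2: 6>2, acc = 63+4 = 67
p=6,m=3: 6>3, acc = 67+3 = 70
p=6,m=4: 6>4, acc = 70+2 = 72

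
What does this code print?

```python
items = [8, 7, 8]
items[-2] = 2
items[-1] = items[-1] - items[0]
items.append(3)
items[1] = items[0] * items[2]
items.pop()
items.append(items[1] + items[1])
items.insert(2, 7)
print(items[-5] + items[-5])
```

items[-2] = 2 → [8, 2, 8]
items[-1] = items[-1]-items[0] = 8-8 = 0 → [8, 2, 0]
append 3 → [8, 2, 0, 3]
items[1] = items[0]*items[2] = 8*0 = 0 → [8, 0, 0, 3]
pop() removes 3 → [8, 0, 0]
append items[1]+items[1] = 0+0 = 0 → [8, 0, 0, 0]
insert 7 at 2 → [8, 0, 7, 0, 0]
items[-5]+items[-5] = 8+8 = 16

16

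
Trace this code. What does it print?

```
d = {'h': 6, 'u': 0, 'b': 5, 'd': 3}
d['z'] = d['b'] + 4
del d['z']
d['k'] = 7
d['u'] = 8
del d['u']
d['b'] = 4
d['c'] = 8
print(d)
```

d['z'] = d['b']+4 = 9 → {'h': 6, 'u': 0, 'b': 5, 'd': 3, 'z': 9}
del 'z' → {'h': 6, 'u': 0, 'b': 5, 'd': 3}
d['k'] = 7 → {'h': 6, 'u': 0, 'b': 5, 'd': 3, 'k': 7}
d['u'] = 8 → {'h': 6, 'u': 8, 'b': 5, 'd': 3, 'k': 7}
del 'u' → {'h': 6, 'b': 5, 'd': 3, 'k': 7}
d['b'] = 4 → {'h': 6, 'b': 4, 'd': 3, 'k': 7}
d['c'] = 8 → {'h': 6, 'b': 4, 'd': 3, 'k': 7, 'c': 8}

{'h': 6, 'b': 4, 'd': 3, 'k': 7, 'c': 8}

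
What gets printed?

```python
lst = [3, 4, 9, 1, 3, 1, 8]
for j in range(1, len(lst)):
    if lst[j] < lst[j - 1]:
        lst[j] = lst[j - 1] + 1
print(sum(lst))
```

j=1: 4>=3, unchanged → [3, 4, 9, 1, 3, 1, 8]
j=2: 9>=4, unchanged → [3, 4, 9, 1, 3, 1, 8]
j=3: 1<9, lst[3] = 9+1 = 10 → [3, 4, 9, 10, 3, 1, 8]
j=4: 3<10, lst[4] = 10+1 = 11 → [3, 4, 9, 10, 11, 1, 8]
j=5: 1<11, lst[5] = 11+1 = 12 → [3, 4, 9, 10, 11, 12, 8]
j=6: 8<12, lst[6] = 12+1 = 13 → [3, 4, 9, 10, 11, 12, 13]
sum = 62

62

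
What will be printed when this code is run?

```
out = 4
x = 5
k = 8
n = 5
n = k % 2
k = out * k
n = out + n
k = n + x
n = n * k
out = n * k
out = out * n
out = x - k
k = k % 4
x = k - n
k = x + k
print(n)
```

n = 8%2 = 0
k = 4*8 = 32
n = 4+0 = 4
k = 4+5 = 9
n = 4*9 = 36
out = 36*9 = 324
out = 324*36 = 11664
out = 5-9 = -4
k = 9%4 = 1
x = 1-36 = -35
k = (-35)+1 = -34

36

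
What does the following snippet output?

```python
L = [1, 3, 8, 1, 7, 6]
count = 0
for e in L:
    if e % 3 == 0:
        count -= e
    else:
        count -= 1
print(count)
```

-13

e=1: not %3==0, count = 0-1 = -1
e=3: %3==0, count = (-1)-3 = -4
e=8: not %3==0, count = (-4)-1 = -5
e=1: not %3==0, count = (-5)-1 = -6
e=7: not %3==0, count = (-6)-1 = -7
e=6: %3==0, count = (-7)-6 = -13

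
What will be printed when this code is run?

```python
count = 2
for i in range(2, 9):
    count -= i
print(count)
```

i=2: count = 2-2 = 0
i=3: count = 0-3 = -3
i=4: count = (-3)-4 = -7
i=5: count = (-7)-5 = -12
i=6: count = (-12)-6 = -18
i=7: count = (-18)-7 = -25
i=8: count = (-25)-8 = -33

-33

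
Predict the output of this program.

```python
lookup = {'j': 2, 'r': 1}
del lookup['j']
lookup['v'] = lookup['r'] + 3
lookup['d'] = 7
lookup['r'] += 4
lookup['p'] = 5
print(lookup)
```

del 'j' → {'r': 1}
lookup['v'] = lookup['r']+3 = 4 → {'r': 1, 'v': 4}
lookup['d'] = 7 → {'r': 1, 'v': 4, 'd': 7}
lookup['r'] = 1+4 = 5 → {'r': 5, 'v': 4, 'd': 7}
lookup['p'] = 5 → {'r': 5, 'v': 4, 'd': 7, 'p': 5}

{'r': 5, 'v': 4, 'd': 7, 'p': 5}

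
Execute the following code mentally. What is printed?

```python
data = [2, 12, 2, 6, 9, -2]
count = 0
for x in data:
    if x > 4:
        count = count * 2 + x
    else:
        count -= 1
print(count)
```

56

x=2: not >4, count = 0-1 = -1
x=12: >4, count = (-1)*2+12 = 10
x=2: not >4, count = 10-1 = 9
x=6: >4, count = 9*2+6 = 24
x=9: >4, count = 24*2+9 = 57
x=-2: not >4, count = 57-1 = 56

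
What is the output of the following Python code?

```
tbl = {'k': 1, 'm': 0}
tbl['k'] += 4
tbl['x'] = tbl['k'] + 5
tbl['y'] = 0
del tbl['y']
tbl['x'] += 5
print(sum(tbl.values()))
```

tbl['k'] = 1+4 = 5 → {'k': 5, 'm': 0}
tbl['x'] = tbl['k']+5 = 10 → {'k': 5, 'm': 0, 'x': 10}
tbl['y'] = 0 → {'k': 5, 'm': 0, 'x': 10, 'y': 0}
del 'y' → {'k': 5, 'm': 0, 'x': 10}
tbl['x'] = 10+5 = 15 → {'k': 5, 'm': 0, 'x': 15}
sum of values = 20

20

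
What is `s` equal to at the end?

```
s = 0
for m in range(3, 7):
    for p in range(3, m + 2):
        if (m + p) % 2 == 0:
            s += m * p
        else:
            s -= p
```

m=3,p=3: even sum, s = 0+9 = 9
m=3,p=4: odd sum, s = 9-4 = 5
m=4,p=3: odd sum, s = 5-3 = 2
m=4,p=4: even sum, s = 2+16 = 18
m=4,p=5: odd sum, s = 18-5 = 13
m=5,p=3: even sum, s = 13+15 = 28
m=5,p=4: odd sum, s = 28-4 = 24
m=5,p=5: even sum, s = 24+25 = 49
m=5,p=6: odd sum, s = 49-6 = 43
m=6,p=3: odd sum, s = 43-3 = 40
m=6,p=4: even sum, s = 40+24 = 64
m=6,p=5: odd sum, s = 64-5 = 59
m=6,p=6: even sum, s = 59+36 = 95
m=6,p=7: odd sum, s = 95-7 = 88

88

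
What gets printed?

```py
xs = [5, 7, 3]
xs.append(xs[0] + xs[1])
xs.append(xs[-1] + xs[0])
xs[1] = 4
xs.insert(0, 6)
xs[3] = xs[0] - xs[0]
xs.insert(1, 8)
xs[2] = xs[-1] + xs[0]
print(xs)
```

append xs[0]+xs[1] = 5+7 = 12 → [5, 7, 3, 12]
append xs[-1]+xs[0] = 12+5 = 17 → [5, 7, 3, 12, 17]
xs[1] = 4 → [5, 4, 3, 12, 17]
insert 6 at 0 → [6, 5, 4, 3, 12, 17]
xs[3] = xs[0]-xs[0] = 6-6 = 0 → [6, 5, 4, 0, 12, 17]
insert 8 at 1 → [6, 8, 5, 4, 0, 12, 17]
xs[2] = xs[-1]+xs[0] = 17+6 = 23 → [6, 8, 23, 4, 0, 12, 17]

[6, 8, 23, 4, 0, 12, 17]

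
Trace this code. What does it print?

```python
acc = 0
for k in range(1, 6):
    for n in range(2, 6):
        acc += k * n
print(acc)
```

k=1,n=2: acc = 0+2 = 2
k=1,n=3: acc = 2+3 = 5
k=1,n=4: acc = 5+4 = 9
k=1,n=5: acc = 9+5 = 14
k=2,n=2: acc = 14+4 = 18
k=2,n=3: acc = 18+6 = 24
k=2,n=4: acc = 24+8 = 32
k=2,n=5: acc = 32+10 = 42
k=3,n=2: acc = 42+6 = 48
k=3,n=3: acc = 48+9 = 57
k=3,n=4: acc = 57+12 = 69
k=3,n=5: acc = 69+15 = 84
k=4,n=2: acc = 84+8 = 92
k=4,n=3: acc = 92+12 = 104
k=4,n=4: acc = 104+16 = 120
k=4,n=5: acc = 120+20 = 140
k=5,n=2: acc = 140+10 = 150
k=5,n=3: acc = 150+15 = 165
k=5,n=4: acc = 165+20 = 185
k=5,n=5: acc = 185+25 = 210

210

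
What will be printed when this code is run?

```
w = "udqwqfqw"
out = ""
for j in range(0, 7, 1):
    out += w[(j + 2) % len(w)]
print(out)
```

qwqfqwu

j=0: add w[2]='q' → 'q'
j=1: add w[3]='w' → 'qw'
j=2: add w[4]='q' → 'qwq'
j=3: add w[5]='f' → 'qwqf'
j=4: add w[6]='q' → 'qwqfq'
j=5: add w[7]='w' → 'qwqfqw'
j=6: add w[0]='u' → 'qwqfqwu'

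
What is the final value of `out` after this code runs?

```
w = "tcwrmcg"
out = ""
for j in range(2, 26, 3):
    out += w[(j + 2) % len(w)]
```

j=2: add w[4]='m' → 'm'
j=5: add w[0]='t' → 'mt'
j=8: add w[3]='r' → 'mtr'
j=11: add w[6]='g' → 'mtrg'
j=14: add w[2]='w' → 'mtrgw'
j=17: add w[5]='c' → 'mtrgwc'
j=20: add w[1]='c' → 'mtrgwcc'
j=23: add w[4]='m' → 'mtrgwccm'

'mtrgwccm'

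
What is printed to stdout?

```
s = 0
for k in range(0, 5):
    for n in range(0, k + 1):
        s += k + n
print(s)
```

k=0,n=0: s = 0+0 = 0
k=1,n=0: s = 0+1 = 1
k=1,n=1: s = 1+2 = 3
k=2,n=0: s = 3+2 = 5
k=2,n=1: s = 5+3 = 8
k=2,n=2: s = 8+4 = 12
k=3,n=0: s = 12+3 = 15
k=3,n=1: s = 15+4 = 19
k=3,n=2: s = 19+5 = 24
k=3,n=3: s = 24+6 = 30
k=4,n=0: s = 30+4 = 34
k=4,n=1: s = 34+5 = 39
k=4,n=2: s = 39+6 = 45
k=4,n=3: s = 45+7 = 52
k=4,n=4: s = 52+8 = 60

60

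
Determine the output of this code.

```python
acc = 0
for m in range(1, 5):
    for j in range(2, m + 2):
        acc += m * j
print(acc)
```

95

m=1,j=2: acc = 0+2 = 2
m=2,j=2: acc = 2+4 = 6
m=2,j=3: acc = 6+6 = 12
m=3,j=2: acc = 12+6 = 18
m=3,j=3: acc = 18+9 = 27
m=3,j=4: acc = 27+12 = 39
m=4,j=2: acc = 39+8 = 47
m=4,j=3: acc = 47+12 = 59
m=4,j=4: acc = 59+16 = 75
m=4,j=5: acc = 75+20 = 95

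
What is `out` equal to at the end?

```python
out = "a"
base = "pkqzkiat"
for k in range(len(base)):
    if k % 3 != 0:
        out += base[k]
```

'akqkit'

k=0: skip
k=1: add 'k' → 'ak'
k=2: add 'q' → 'akq'
k=3: skip
k=4: add 'k' → 'akqk'
k=5: add 'i' → 'akqki'
k=6: skip
k=7: add 't' → 'akqkit'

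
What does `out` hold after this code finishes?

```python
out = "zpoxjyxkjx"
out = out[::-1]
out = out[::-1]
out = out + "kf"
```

reverse → 'xjkxyjxopz'
reverse → 'zpoxjyxkjx'
+ 'kf' → 'zpoxjyxkjxkf'

'zpoxjyxkjxkf'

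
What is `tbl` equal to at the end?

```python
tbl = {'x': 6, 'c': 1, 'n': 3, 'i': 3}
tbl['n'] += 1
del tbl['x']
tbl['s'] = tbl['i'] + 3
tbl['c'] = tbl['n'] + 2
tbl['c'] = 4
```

{'c': 4, 'n': 4, 'i': 3, 's': 6}

tbl['n'] = 3+1 = 4 → {'x': 6, 'c': 1, 'n': 4, 'i': 3}
del 'x' → {'c': 1, 'n': 4, 'i': 3}
tbl['s'] = tbl['i']+3 = 6 → {'c': 1, 'n': 4, 'i': 3, 's': 6}
tbl['c'] = tbl['n']+2 = 6 → {'c': 6, 'n': 4, 'i': 3, 's': 6}
tbl['c'] = 4 → {'c': 4, 'n': 4, 'i': 3, 's': 6}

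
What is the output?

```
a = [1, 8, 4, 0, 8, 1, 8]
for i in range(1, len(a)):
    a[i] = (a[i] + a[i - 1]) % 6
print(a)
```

i=1: a[1] = (8+1)%6 = 3 → [1, 3, 4, 0, 8, 1, 8]
i=2: a[2] = (4+3)%6 = 1 → [1, 3, 1, 0, 8, 1, 8]
i=3: a[3] = (0+1)%6 = 1 → [1, 3, 1, 1, 8, 1, 8]
i=4: a[4] = (8+1)%6 = 3 → [1, 3, 1, 1, 3, 1, 8]
i=5: a[5] = (1+3)%6 = 4 → [1, 3, 1, 1, 3, 4, 8]
i=6: a[6] = (8+4)%6 = 0 → [1, 3, 1, 1, 3, 4, 0]

[1, 3, 1, 1, 3, 4, 0]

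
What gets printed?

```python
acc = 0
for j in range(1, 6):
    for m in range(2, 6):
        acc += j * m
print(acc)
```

210

j=1,m=2: acc = 0+2 = 2
j=1,m=3: acc = 2+3 = 5
j=1,m=4: acc = 5+4 = 9
j=1,m=5: acc = 9+5 = 14
j=2,m=2: acc = 14+4 = 18
j=2,m=3: acc = 18+6 = 24
j=2,m=4: acc = 24+8 = 32
j=2,m=5: acc = 32+10 = 42
j=3,m=2: acc = 42+6 = 48
j=3,m=3: acc = 48+9 = 57
j=3,m=4: acc = 57+12 = 69
j=3,m=5: acc = 69+15 = 84
j=4,m=2: acc = 84+8 = 92
j=4,m=3: acc = 92+12 = 104
j=4,m=4: acc = 104+16 = 120
j=4,m=5: acc = 120+20 = 140
j=5,m=2: acc = 140+10 = 150
j=5,m=3: acc = 150+15 = 165
j=5,m=4: acc = 165+20 = 185
j=5,m=5: acc = 185+25 = 210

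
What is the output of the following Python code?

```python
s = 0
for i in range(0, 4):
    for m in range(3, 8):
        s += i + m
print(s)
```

130

i=0,m=3: s = 0+3 = 3
i=0,m=4: s = 3+4 = 7
i=0,m=5: s = 7+5 = 12
i=0,m=6: s = 12+6 = 18
i=0,m=7: s = 18+7 = 25
i=1,m=3: s = 25+4 = 29
i=1,m=4: s = 29+5 = 34
i=1,m=5: s = 34+6 = 40
i=1,m=6: s = 40+7 = 47
i=1,m=7: s = 47+8 = 55
i=2,m=3: s = 55+5 = 60
i=2,m=4: s = 60+6 = 66
i=2,m=5: s = 66+7 = 73
i=2,m=6: s = 73+8 = 81
i=2,m=7: s = 81+9 = 90
i=3,m=3: s = 90+6 = 96
i=3,m=4: s = 96+7 = 103
i=3,m=5: s = 103+8 = 111
i=3,m=6: s = 111+9 = 120
i=3,m=7: s = 120+10 = 130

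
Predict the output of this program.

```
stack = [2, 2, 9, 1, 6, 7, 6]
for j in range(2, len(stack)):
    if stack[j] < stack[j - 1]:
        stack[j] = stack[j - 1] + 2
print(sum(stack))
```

j=2: 9>=2, unchanged → [2, 2, 9, 1, 6, 7, 6]
j=3: 1<9, stack[3] = 9+2 = 11 → [2, 2, 9, 11, 6, 7, 6]
j=4: 6<11, stack[4] = 11+2 = 13 → [2, 2, 9, 11, 13, 7, 6]
j=5: 7<13, stack[5] = 13+2 = 15 → [2, 2, 9, 11, 13, 15, 6]
j=6: 6<15, stack[6] = 15+2 = 17 → [2, 2, 9, 11, 13, 15, 17]
sum = 69

69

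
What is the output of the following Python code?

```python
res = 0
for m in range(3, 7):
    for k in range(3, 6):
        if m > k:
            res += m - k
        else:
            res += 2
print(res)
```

m=3,k=3: not 3>3, res = 0+2 = 2
m=3,k=4: not 3>4, res = 2+2 = 4
m=3,k=5: not 3>5, res = 4+2 = 6
m=4,k=3: 4>3, res = 6+1 = 7
m=4,k=4: not 4>4, res = 7+2 = 9
m=4,k=5: not 4>5, res = 9+2 = 11
m=5,k=3: 5>3, res = 11+2 = 13
m=5,k=4: 5>4, res = 13+1 = 14
m=5,k=5: not 5>5, res = 14+2 = 16
m=6,k=3: 6>3, res = 16+3 = 19
m=6,k=4: 6>4, res = 19+2 = 21
m=6,k=5: 6>5, res = 21+1 = 22

22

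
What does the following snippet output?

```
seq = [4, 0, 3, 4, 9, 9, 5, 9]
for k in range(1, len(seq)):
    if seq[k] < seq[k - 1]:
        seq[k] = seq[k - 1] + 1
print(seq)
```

k=1: 0<4, seq[1] = 4+1 = 5 → [4, 5, 3, 4, 9, 9, 5, 9]
k=2: 3<5, seq[2] = 5+1 = 6 → [4, 5, 6, 4, 9, 9, 5, 9]
k=3: 4<6, seq[3] = 6+1 = 7 → [4, 5, 6, 7, 9, 9, 5, 9]
k=4: 9>=7, unchanged → [4, 5, 6, 7, 9, 9, 5, 9]
k=5: 9>=9, unchanged → [4, 5, 6, 7, 9, 9, 5, 9]
k=6: 5<9, seq[6] = 9+1 = 10 → [4, 5, 6, 7, 9, 9, 10, 9]
k=7: 9<10, seq[7] = 10+1 = 11 → [4, 5, 6, 7, 9, 9, 10, 11]

[4, 5, 6, 7, 9, 9, 10, 11]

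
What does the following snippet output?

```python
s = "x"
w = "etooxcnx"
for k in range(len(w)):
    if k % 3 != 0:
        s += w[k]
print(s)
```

k=0: skip
k=1: add 't' → 'xt'
k=2: add 'o' → 'xto'
k=3: skip
k=4: add 'x' → 'xtox'
k=5: add 'c' → 'xtoxc'
k=6: skip
k=7: add 'x' → 'xtoxcx'

xtoxcx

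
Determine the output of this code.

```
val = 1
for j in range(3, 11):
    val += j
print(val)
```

53

j=3: val = 1+3 = 4
j=4: val = 4+4 = 8
j=5: val = 8+5 = 13
j=6: val = 13+6 = 19
j=7: val = 19+7 = 26
j=8: val = 26+8 = 34
j=9: val = 34+9 = 43
j=10: val = 43+10 = 53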